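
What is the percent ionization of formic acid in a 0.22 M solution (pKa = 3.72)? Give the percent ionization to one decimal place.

2.9%

HCOOH ⇌ HCOO- + H+; let x = [H+] at equilibrium.
Ka = 10^(−3.72) = 1.91 × 10^-4
x ≈ √(Ka·C₀) = √(1.91 × 10^-4 × 0.22) = 6.48 × 10^-3 M
% ionization = x/C₀ × 100% = 6.48 × 10^-3/0.22 × 100% = 2.9%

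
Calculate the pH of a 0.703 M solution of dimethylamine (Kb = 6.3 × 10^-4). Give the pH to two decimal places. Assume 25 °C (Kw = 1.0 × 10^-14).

(CH3)2NH + H2O ⇌ (CH3)2NH2+ + OH-
From the ICE table, Kb = [OH-]²/(0.703 − [OH-]) = 6.3 × 10^-4.
Neglecting [OH-] in the denominator: [OH-] = √(6.3 × 10^-4 × 0.703) = 2.10 × 10^-2 M
([OH-]/C₀ = 3% < 5%, so the approximation holds.)
pOH = −log(2.10 × 10^-2) = 1.68; pH = 14.00 − 1.68 = 12.32

pH = 12.32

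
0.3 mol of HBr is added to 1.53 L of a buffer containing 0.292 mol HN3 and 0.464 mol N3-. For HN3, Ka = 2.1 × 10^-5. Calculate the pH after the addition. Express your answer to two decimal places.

pH = 4.12

After neutralization: n(HN3) = 0.592 mol, n(N3-) = 0.164 mol.
pKa = −log(2.1 × 10^-5) = 4.678
Henderson–Hasselbalch with mole ratio 0.164/0.592: pH = 4.678 + (-0.557)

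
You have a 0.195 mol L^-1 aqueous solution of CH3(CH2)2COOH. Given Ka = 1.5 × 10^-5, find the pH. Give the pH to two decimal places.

pH = 2.77

CH3(CH2)2COOH ⇌ CH3(CH2)2COO- + H+
Ka = x²/(0.195 − x) = 1.5 × 10^-5
Since Ka ≪ C₀, x ≈ √(Ka·C₀) = 1.71 × 10^-3 M.
Check: 0.88% ionized — well under 5%, approximation valid.
pH = −log[H+] = −log(1.71 × 10^-3) = 2.77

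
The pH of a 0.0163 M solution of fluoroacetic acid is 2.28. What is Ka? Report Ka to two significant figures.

[H+] = 10^(-2.28) = 5.25 × 10^-3 M
At equilibrium [HA] = 0.0163 − 5.25 × 10^-3 = 1.10 × 10^-2 M
Ka = [H+][A-]/[HA] = (5.25 × 10^-3)² / 1.10 × 10^-2 = 2.5 × 10^-3

Ka = 2.5 × 10^-3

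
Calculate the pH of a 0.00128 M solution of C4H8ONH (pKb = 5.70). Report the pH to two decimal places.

C4H8ONH + H2O ⇌ C4H8ONH2+ + OH-
Kb = 10^(−5.70) = 2.00 × 10^-6
Let x = [OH-] at equilibrium. Kb = x²/(0.00128 − x).
Assume x ≪ 0.00128: x ≈ √(2.00 × 10^-6 × 0.00128) = 5.06 × 10^-5 M
Check: 4% ionized — well under 5%, approximation valid.
pOH = 4.30, so pH = 14.00 − pOH = 9.70

pH = 9.70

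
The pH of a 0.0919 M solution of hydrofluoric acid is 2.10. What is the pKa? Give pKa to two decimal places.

[H+] = 10^(-2.10) = 7.94 × 10^-3 M
At equilibrium [HA] = 0.0919 − 7.94 × 10^-3 = 8.40 × 10^-2 M
Ka = [H+][A-]/[HA] = (7.94 × 10^-3)² / 8.40 × 10^-2 = 7.51 × 10^-4
pKa = -log(7.51 × 10^-4) = 3.12

pKa = 3.12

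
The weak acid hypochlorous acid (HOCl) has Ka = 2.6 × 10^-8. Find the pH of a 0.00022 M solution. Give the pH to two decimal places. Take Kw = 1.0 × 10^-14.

pH = 5.62

HOCl ⇌ OCl- + H+
From the ICE table, Ka = x²/(0.00022 − x) = 2.6 × 10^-8.
Neglecting x in the denominator: x = √(2.6 × 10^-8 × 0.00022) = 2.39 × 10^-6 M
Check: 1.1% ionized — well under 5%, approximation valid.
pH = −log(2.39 × 10^-6) = 5.62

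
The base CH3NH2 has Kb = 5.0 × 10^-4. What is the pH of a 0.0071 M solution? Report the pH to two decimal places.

CH3NH2 + H2O ⇌ CH3NH3+ + OH-
From the ICE table, Kb = x²/(0.0071 − x) = 5.0 × 10^-4.
Here C₀/Kb ≈ 14.2, so the small-x approximation fails. Use the quadratic:
x = (−Kb + √(Kb² + 4·Kb·C₀))/2 = 1.65 × 10^-3 M
pOH = 2.78, so pH = 14.00 − pOH = 11.22

pH = 11.22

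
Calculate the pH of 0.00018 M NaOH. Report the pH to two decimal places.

NaOH is a strong base; [OH-] = 0.00018 M.
pOH = -log(0.00018) = 3.74
pH = 14.00 - 3.74 = 10.26

pH = 10.26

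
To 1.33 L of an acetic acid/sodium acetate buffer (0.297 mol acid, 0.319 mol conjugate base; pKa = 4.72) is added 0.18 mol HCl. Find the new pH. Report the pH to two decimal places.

pH = 4.18

After neutralization: n(CH3COOH) = 0.477 mol, n(CH3COO-) = 0.139 mol.
pH = pKa + log([A⁻]/[HA]) = 4.72 + log(0.139/0.477) = 4.72 -0.536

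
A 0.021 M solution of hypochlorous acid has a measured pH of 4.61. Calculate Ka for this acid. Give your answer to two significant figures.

[H+] = 10^(-4.61) = 2.45 × 10^-5 M
At equilibrium [HA] = 0.021 − 2.45 × 10^-5 = 2.10 × 10^-2 M
Ka = [H+][A-]/[HA] = (2.45 × 10^-5)² / 2.10 × 10^-2 = 2.9 × 10^-8

Ka = 2.9 × 10^-8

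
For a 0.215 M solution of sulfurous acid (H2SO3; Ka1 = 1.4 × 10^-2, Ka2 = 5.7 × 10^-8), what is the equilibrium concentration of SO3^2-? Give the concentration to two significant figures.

First ionization gives [H+] ≈ [HSO3-] = 4.83 × 10^-2 M.
Second step: Ka2 = [H+][SO3^2-]/[HSO3-] ≈ [SO3^2-] (since [H+] ≈ [HSO3-]).
So [SO3^2-] ≈ Ka2.

5.7 × 10^-8 M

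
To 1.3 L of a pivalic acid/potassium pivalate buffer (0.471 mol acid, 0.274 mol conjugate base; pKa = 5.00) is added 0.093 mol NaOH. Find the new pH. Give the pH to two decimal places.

After neutralization: n((CH3)3CCOOH) = 0.378 mol, n((CH3)3CCOO-) = 0.367 mol.
pH = pKa + log([A⁻]/[HA]) = 5.00 + log(0.367/0.378) = 5.00 -0.013

pH = 4.99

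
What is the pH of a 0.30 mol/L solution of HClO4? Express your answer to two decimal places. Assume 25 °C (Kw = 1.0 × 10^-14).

HClO4 is a strong acid and dissociates completely, so [H+] = 0.30 M.
pH = -log(0.3) = 0.52

pH = 0.52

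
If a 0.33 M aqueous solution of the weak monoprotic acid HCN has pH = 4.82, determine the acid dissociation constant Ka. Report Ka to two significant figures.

[H+] = 10^(-4.82) = 1.51 × 10^-5 M
At equilibrium [HA] = 0.33 − 1.51 × 10^-5 = 3.30 × 10^-1 M
Ka = [H+][A-]/[HA] = (1.51 × 10^-5)² / 3.30 × 10^-1 = 6.9 × 10^-10

Ka = 6.9 × 10^-10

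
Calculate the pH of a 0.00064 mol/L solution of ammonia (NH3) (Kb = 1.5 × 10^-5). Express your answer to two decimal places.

NH3 + H2O ⇌ NH4+ + OH-
Let x = [OH-] at equilibrium. Kb = x²/(0.00064 − x).
The 5% rule fails; solving x² + Kb·x − Kb·C₀ = 0 exactly:
x = [−1.5e-05 + √(1.5e-05² + 3.84e-08)]/2 = 9.08 × 10^-5 M
pOH = 4.04, so pH = 14.00 − pOH = 9.96

pH = 9.96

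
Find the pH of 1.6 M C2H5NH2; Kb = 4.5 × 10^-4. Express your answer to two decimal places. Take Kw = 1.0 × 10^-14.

pH = 12.43

C2H5NH2 + H2O ⇌ C2H5NH3+ + OH-
From the ICE table, Kb = x²/(1.6 − x) = 4.5 × 10^-4.
Assume x ≪ 1.6: x ≈ √(4.5 × 10^-4 × 1.6) = 2.68 × 10^-2 M
Check: 1.7% ionized — well under 5%, approximation valid.
pOH = −log(2.68 × 10^-2) = 1.57; pH = 14.00 − 1.57 = 12.43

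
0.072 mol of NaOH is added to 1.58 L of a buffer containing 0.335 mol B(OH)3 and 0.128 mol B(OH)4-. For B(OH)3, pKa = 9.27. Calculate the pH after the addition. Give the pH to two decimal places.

pH = 9.15

OH- converts B(OH)3 to B(OH)4-: B(OH)3 → 0.263 mol, B(OH)4- → 0.2 mol.
Henderson–Hasselbalch with mole ratio 0.2/0.263: pH = 9.27 + (-0.119)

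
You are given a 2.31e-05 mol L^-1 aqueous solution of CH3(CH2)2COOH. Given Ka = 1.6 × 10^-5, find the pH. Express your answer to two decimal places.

pH = 4.89

CH3(CH2)2COOH ⇌ CH3(CH2)2COO- + H+
Let x = [H+] at equilibrium. Ka = x²/(2.31e-05 − x).
The 5% rule fails; solving x² + Ka·x − Ka·C₀ = 0 exactly:
x = [−1.6e-05 + √(1.6e-05² + 1.48e-09)]/2 = 1.28 × 10^-5 M
pH = −log(1.28 × 10^-5) = 4.89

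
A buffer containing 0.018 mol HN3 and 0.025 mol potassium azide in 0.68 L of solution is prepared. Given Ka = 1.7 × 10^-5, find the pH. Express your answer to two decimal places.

pKa = −log(1.7 × 10^-5) = 4.770
Henderson–Hasselbalch: pH = pKa + log([N3-]/[HN3]) = 4.770 + log(0.025/0.018)
pH = 4.770 + (+0.143) = 4.91

pH = 4.91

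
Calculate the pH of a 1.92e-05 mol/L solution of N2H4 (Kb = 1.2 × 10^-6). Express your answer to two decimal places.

N2H4 + H2O ⇌ N2H5+ + OH-
Kb = [OH-]²/(1.92e-05 − [OH-]) = 1.2 × 10^-6
[OH-] is not negligible relative to C₀; solve [OH-]² + 1.2e-06·[OH-] − 2.3e-11 = 0.
[OH-] = [−1.2e-06 + √(1.2e-06² + 9.22e-11)]/2 = 4.24 × 10^-6 M
pOH = 5.37, so pH = 14.00 − pOH = 8.63

pH = 8.63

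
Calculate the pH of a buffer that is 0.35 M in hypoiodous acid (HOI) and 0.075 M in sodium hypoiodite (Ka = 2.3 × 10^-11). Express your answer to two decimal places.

pH = 9.97

pKa = −log(2.3 × 10^-11) = 10.638
pH = pKa + log([A⁻]/[HA]) = 10.638 + log(0.075/0.35)
pH = 10.638 + (-0.669) = 9.97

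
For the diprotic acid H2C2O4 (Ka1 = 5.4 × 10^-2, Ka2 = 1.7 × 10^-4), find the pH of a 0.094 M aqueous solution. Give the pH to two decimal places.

pH = 1.31

Since Ka1 ≫ Ka2, the first ionization dominates [H+].
Ka1 = x²/(0.094 − x) = 5.4 × 10^-2
Solving the quadratic: x = (−Ka1 + √(Ka1² + 4·Ka1·C₀))/2 = 4.92 × 10^-2 M
pH = −log(4.92 × 10^-2) = 1.31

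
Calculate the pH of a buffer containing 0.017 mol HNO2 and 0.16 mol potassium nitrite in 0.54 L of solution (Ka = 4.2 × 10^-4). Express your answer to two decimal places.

pH = 4.35

pKa = −log(4.2 × 10^-4) = 3.377
Using pH = pKa + log([base]/[acid]) with [base]/[acid] = 0.16/0.017:
pH = 3.377 + (+0.974) = 4.35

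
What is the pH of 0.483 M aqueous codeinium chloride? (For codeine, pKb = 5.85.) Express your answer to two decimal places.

pH = 4.23

C18H22NO3+ is the conjugate acid of the weak base C18H21NO3.
Kb = 10^(−5.85) = 1.41 × 10^-6
Ka = Kw/Kb = 1.0×10^-14 / 1.41 × 10^-6 = 7.09 × 10^-9
From the ICE table, Ka = x²/(0.483 − x) = 7.09 × 10^-9.
Neglecting x in the denominator: x = √(7.09 × 10^-9 × 0.483) = 5.85 × 10^-5 M
Check: 0.012% ionized — well under 5%, approximation valid.
pH = −log[H+] = −log(5.85 × 10^-5) = 4.23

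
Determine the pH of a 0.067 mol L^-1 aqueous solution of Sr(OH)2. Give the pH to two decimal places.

pH = 13.13

Sr(OH)2 is a strong base (each formula unit releases 2 OH-); [OH-] = 0.134 M.
pOH = -log(0.134) = 0.87
pH = 14.00 - 0.87 = 13.13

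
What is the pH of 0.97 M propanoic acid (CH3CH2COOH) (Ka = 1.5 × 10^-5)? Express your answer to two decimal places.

CH3CH2COOH ⇌ CH3CH2COO- + H+
From the ICE table, Ka = [H+]²/(0.97 − [H+]) = 1.5 × 10^-5.
Assume [H+] ≪ 0.97: [H+] ≈ √(1.5 × 10^-5 × 0.97) = 3.81 × 10^-3 M
([H+]/C₀ = 0.39% < 5%, so the approximation holds.)
pH = −log(3.81 × 10^-3) = 2.42

pH = 2.42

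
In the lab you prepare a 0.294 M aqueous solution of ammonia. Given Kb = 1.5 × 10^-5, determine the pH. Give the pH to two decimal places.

NH3 + H2O ⇌ NH4+ + OH-
Kb = x²/(0.294 − x) = 1.5 × 10^-5
Since Kb ≪ C₀, x ≈ √(Kb·C₀) = 2.10 × 10^-3 M.
pOH = 2.68, so pH = 14.00 − pOH = 11.32

pH = 11.32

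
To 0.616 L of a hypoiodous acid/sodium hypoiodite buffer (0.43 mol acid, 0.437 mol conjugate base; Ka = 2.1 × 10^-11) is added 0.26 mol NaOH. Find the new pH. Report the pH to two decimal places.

pH = 11.29

OH- converts HOI to OI-: HOI → 0.17 mol, OI- → 0.697 mol.
pKa = −log(2.1 × 10^-11) = 10.678
pH = pKa + log(n_OI-/n_HOI) = 10.678 + log(0.697/0.17) = 10.678 + (+0.613)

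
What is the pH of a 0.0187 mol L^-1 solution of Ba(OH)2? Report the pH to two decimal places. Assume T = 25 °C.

pH = 12.57

Ba(OH)2 is a strong base (each formula unit releases 2 OH-); [OH-] = 0.0374 M.
pOH = -log(0.0374) = 1.43
pH = 14.00 - 1.43 = 12.57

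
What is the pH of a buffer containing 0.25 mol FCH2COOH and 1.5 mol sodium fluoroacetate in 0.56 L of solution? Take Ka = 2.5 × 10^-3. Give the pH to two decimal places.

pKa = −log(2.5 × 10^-3) = 2.602
pH = pKa + log([A⁻]/[HA]) = 2.602 + log(1.5/0.25)
pH = 2.602 + (+0.778) = 3.38

pH = 3.38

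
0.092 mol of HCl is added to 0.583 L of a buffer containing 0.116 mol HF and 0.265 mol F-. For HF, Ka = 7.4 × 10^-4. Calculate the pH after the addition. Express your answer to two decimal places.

Added H+ converts F- to HF: HF → 0.208 mol, F- → 0.173 mol.
pKa = −log(7.4 × 10^-4) = 3.131
pH = pKa + log([A⁻]/[HA]) = 3.131 + log(0.173/0.208) = 3.131 -0.080

pH = 3.05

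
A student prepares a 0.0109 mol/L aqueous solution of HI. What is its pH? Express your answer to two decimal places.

pH = 1.96

HI is a strong acid and dissociates completely, so [H+] = 0.0109 M.
pH = -log(0.0109) = 1.96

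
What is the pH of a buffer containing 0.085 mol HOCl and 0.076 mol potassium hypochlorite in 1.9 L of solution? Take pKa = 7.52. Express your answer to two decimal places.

pH = 7.47

Henderson–Hasselbalch: pH = pKa + log([OCl-]/[HOCl]) = 7.52 + log(0.076/0.085)
pH = 7.52 + (-0.049) = 7.47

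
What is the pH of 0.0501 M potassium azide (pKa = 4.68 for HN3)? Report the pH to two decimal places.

N3- is the conjugate base of the weak acid HN3.
Ka = 10^(−4.68) = 2.09 × 10^-5
Kb = Kw/Ka = 1.0×10^-14 / 2.09 × 10^-5 = 4.78 × 10^-10
Kb = x²/(0.0501 − x) = 4.78 × 10^-10
Neglecting x in the denominator: x = √(4.78 × 10^-10 × 0.0501) = 4.89 × 10^-6 M
pOH = 5.31, so pH = 14.00 − pOH = 8.69

pH = 8.69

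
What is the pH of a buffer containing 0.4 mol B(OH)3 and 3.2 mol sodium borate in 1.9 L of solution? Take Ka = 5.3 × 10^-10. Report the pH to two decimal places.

pKa = −log(5.3 × 10^-10) = 9.276
pH = pKa + log([A⁻]/[HA]) = 9.276 + log(3.2/0.4)
pH = 9.276 + (+0.903) = 10.18

pH = 10.18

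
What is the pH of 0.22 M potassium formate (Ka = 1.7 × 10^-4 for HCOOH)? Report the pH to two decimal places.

HCOO- is the conjugate base of the weak acid HCOOH.
Kb = Kw/Ka = 1.0×10^-14 / 1.7 × 10^-4 = 5.88 × 10^-11
Kb = x²/(0.22 − x) = 5.88 × 10^-11
Neglecting x in the denominator: x = √(5.88 × 10^-11 × 0.22) = 3.60 × 10^-6 M
Check: 0.0016% ionized — well under 5%, approximation valid.
pOH = 5.44, so pH = 14.00 − pOH = 8.56

pH = 8.56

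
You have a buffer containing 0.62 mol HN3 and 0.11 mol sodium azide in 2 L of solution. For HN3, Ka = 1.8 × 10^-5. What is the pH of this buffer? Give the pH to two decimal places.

pH = 3.99

pKa = −log(1.8 × 10^-5) = 4.745
pH = pKa + log([A⁻]/[HA]) = 4.745 + log(0.11/0.62)
pH = 4.745 + (-0.751) = 3.99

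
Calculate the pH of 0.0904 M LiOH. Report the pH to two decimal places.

LiOH is a strong base; [OH-] = 0.0904 M.
pOH = -log(0.0904) = 1.04
pH = 14.00 - 1.04 = 12.96

pH = 12.96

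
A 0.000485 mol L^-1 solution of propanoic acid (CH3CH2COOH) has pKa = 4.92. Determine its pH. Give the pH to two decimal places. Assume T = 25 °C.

pH = 4.15

CH3CH2COOH ⇌ CH3CH2COO- + H+
Ka = 10^(−4.92) = 1.20 × 10^-5
Ka = [H+]²/(0.000485 − [H+]) = 1.20 × 10^-5
[H+] is not negligible relative to C₀; solve [H+]² + 1.2e-05·[H+] − 5.82e-09 = 0.
[H+] = [−1.2e-05 + √(1.2e-05² + 2.33e-08)]/2 = 7.05 × 10^-5 M
pH = −log[H+] = −log(7.05 × 10^-5) = 4.15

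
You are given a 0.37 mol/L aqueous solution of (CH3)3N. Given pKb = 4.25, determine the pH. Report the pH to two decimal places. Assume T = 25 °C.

pH = 11.66

(CH3)3N + H2O ⇌ (CH3)3NH+ + OH-
Kb = 10^(−4.25) = 5.62 × 10^-5
From the ICE table, Kb = x²/(0.37 − x) = 5.62 × 10^-5.
Since Kb ≪ C₀, x ≈ √(Kb·C₀) = 4.56 × 10^-3 M.
(x/C₀ = 1.2% < 5%, so the approximation holds.)
pOH = 2.34, so pH = 14.00 − pOH = 11.66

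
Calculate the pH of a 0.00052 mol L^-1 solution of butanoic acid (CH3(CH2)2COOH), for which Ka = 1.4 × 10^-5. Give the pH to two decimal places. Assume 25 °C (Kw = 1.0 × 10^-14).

pH = 4.10

CH3(CH2)2COOH ⇌ CH3(CH2)2COO- + H+
Ka = [H+]²/(0.00052 − [H+]) = 1.4 × 10^-5
Here C₀/Ka ≈ 37.1, so the small-[H+] approximation fails. Use the quadratic:
[H+] = (−Ka + √(Ka² + 4·Ka·C₀))/2 = 7.86 × 10^-5 M
pH = −log(7.86 × 10^-5) = 4.10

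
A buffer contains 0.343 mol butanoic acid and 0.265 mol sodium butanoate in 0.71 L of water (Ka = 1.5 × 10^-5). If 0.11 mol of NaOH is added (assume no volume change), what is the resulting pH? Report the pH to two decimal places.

OH- converts CH3(CH2)2COOH to CH3(CH2)2COO-: CH3(CH2)2COOH → 0.233 mol, CH3(CH2)2COO- → 0.375 mol.
pKa = −log(1.5 × 10^-5) = 4.824
pH = pKa + log([A⁻]/[HA]) = 4.824 + log(0.375/0.233) = 4.824 +0.207

pH = 5.03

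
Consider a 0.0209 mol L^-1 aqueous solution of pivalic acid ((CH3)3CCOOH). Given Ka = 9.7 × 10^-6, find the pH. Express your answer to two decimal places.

pH = 3.35

(CH3)3CCOOH ⇌ (CH3)3CCOO- + H+
Let x = [H+] at equilibrium. Ka = x²/(0.0209 − x).
Neglecting x in the denominator: x = √(9.7 × 10^-6 × 0.0209) = 4.50 × 10^-4 M
pH = −log[H+] = −log(4.50 × 10^-4) = 3.35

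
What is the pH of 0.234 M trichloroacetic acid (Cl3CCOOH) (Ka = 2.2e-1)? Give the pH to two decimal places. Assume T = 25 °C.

Cl3CCOOH ⇌ Cl3CCOO- + H+
Ka = [H+]²/(0.234 − [H+]) = 2.2 × 10^-1
[H+] is not negligible relative to C₀; solve [H+]² + 0.22·[H+] − 0.0515 = 0.
[H+] = [−0.22 + √(0.22² + 0.206)]/2 = 1.42 × 10^-1 M
pH = −log(1.42 × 10^-1) = 0.85

pH = 0.85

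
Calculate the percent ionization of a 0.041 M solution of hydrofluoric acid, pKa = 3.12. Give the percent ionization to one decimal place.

12.7%

HF ⇌ F- + H+; let x = [H+] at equilibrium.
Ka = 10^(−3.12) = 7.59 × 10^-4
Ka = x²/(C₀ − x); solving the quadratic gives x = 5.21 × 10^-3 M.
% ionization = x/C₀ × 100% = 5.21 × 10^-3/0.041 × 100% = 12.7%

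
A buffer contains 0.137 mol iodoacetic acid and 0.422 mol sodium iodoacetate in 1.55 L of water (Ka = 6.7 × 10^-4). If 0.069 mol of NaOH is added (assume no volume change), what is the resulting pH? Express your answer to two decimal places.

pH = 4.03

OH- converts ICH2COOH to ICH2COO-: ICH2COOH → 0.068 mol, ICH2COO- → 0.491 mol.
pKa = −log(6.7 × 10^-4) = 3.174
Henderson–Hasselbalch with mole ratio 0.491/0.068: pH = 3.174 + (+0.859)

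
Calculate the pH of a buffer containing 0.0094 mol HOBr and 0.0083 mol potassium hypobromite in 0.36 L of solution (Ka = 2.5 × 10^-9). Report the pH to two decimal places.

pKa = −log(2.5 × 10^-9) = 8.602
Henderson–Hasselbalch: pH = pKa + log([OBr-]/[HOBr]) = 8.602 + log(0.0083/0.0094)
pH = 8.602 + (-0.054) = 8.55

pH = 8.55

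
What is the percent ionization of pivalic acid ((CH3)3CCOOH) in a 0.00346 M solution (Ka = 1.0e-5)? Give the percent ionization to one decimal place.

5.2%

(CH3)3CCOOH ⇌ (CH3)3CCOO- + H+; let x = [H+] at equilibrium.
Ka = x²/(C₀ − x); solving the quadratic gives x = 1.81 × 10^-4 M.
% ionization = x/C₀ × 100% = 1.81 × 10^-4/0.00346 × 100% = 5.2%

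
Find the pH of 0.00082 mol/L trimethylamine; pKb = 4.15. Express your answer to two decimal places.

(CH3)3N + H2O ⇌ (CH3)3NH+ + OH-
Kb = 10^(−4.15) = 7.08 × 10^-5
Let x = [OH-] at equilibrium. Kb = x²/(0.00082 − x).
Here C₀/Kb ≈ 11.6, so the small-x approximation fails. Use the quadratic:
x = (−Kb + √(Kb² + 4·Kb·C₀))/2 = 2.08 × 10^-4 M
pOH = 3.68, so pH = 14.00 − pOH = 10.32

pH = 10.32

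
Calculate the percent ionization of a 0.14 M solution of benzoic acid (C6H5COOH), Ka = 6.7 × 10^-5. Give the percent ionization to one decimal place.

C6H5COOH ⇌ C6H5COO- + H+; let x = [H+] at equilibrium.
x ≈ √(Ka·C₀) = √(6.7 × 10^-5 × 0.14) = 3.06 × 10^-3 M
Fraction ionized = 3.06 × 10^-3 / 0.14 = 0.0219 → 2.2%

2.2%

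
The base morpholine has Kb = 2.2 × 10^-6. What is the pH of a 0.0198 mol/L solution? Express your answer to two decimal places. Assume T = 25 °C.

pH = 10.32

C4H8ONH + H2O ⇌ C4H8ONH2+ + OH-
From the ICE table, Kb = x²/(0.0198 − x) = 2.2 × 10^-6.
Assume x ≪ 0.0198: x ≈ √(2.2 × 10^-6 × 0.0198) = 2.09 × 10^-4 M
pOH = 3.68, so pH = 14.00 − pOH = 10.32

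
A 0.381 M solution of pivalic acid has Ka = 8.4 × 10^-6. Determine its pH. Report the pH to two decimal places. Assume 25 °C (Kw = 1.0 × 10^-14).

(CH3)3CCOOH ⇌ (CH3)3CCOO- + H+
Ka = [H+]²/(0.381 − [H+]) = 8.4 × 10^-6
Since Ka ≪ C₀, [H+] ≈ √(Ka·C₀) = 1.79 × 10^-3 M.
pH = −log(1.79 × 10^-3) = 2.75

pH = 2.75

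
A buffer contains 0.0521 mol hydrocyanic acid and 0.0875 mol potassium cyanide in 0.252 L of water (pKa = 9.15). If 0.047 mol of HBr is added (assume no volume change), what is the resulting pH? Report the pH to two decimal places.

pH = 8.76

Added H+ converts CN- to HCN: HCN → 0.0991 mol, CN- → 0.0405 mol.
pH = pKa + log(n_CN-/n_HCN) = 9.15 + log(0.0405/0.0991) = 9.15 + (-0.389)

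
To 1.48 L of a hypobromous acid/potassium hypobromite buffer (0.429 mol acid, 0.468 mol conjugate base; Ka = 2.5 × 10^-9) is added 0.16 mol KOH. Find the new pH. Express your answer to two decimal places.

After neutralization: n(HOBr) = 0.269 mol, n(OBr-) = 0.628 mol.
pKa = −log(2.5 × 10^-9) = 8.602
pH = pKa + log([A⁻]/[HA]) = 8.602 + log(0.628/0.269) = 8.602 +0.368

pH = 8.97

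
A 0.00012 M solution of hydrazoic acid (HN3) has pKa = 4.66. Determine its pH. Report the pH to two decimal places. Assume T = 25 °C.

pH = 4.38

HN3 ⇌ N3- + H+
Ka = 10^(−4.66) = 2.19 × 10^-5
Ka = x²/(0.00012 − x) = 2.19 × 10^-5
The 5% rule fails; solving x² + Ka·x − Ka·C₀ = 0 exactly:
x = [−2.19e-05 + √(2.19e-05² + 1.05e-08)]/2 = 4.15 × 10^-5 M
pH = −log[H+] = −log(4.15 × 10^-5) = 4.38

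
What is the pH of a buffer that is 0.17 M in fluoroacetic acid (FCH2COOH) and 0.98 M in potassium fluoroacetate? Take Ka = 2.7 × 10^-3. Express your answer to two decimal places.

pH = 3.33

pKa = −log(2.7 × 10^-3) = 2.569
pH = pKa + log([A⁻]/[HA]) = 2.569 + log(0.98/0.17)
pH = 2.569 + (+0.761) = 3.33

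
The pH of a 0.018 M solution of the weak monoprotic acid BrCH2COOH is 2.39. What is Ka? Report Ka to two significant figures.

[H+] = 10^(-2.39) = 4.07 × 10^-3 M
At equilibrium [HA] = 0.018 − 4.07 × 10^-3 = 1.39 × 10^-2 M
Ka = [H+][A-]/[HA] = (4.07 × 10^-3)² / 1.39 × 10^-2 = 1.2 × 10^-3

Ka = 1.2 × 10^-3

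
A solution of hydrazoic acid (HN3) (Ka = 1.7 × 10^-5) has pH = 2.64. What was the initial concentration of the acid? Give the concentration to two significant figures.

[H+] = 10^(-2.64) = 2.29 × 10^-3 M = x
Ka = x²/(C₀ − x) ⇒ C₀ = x + x²/Ka
C₀ = 2.29 × 10^-3 + (2.29 × 10^-3)²/(1.7 × 10^-5) = 3.11 × 10^-1 M

C₀ = 3.1 × 10^-1 M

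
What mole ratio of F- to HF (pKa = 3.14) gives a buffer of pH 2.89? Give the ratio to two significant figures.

ratio = 0.56

pH = pKa + log(r) ⇒ log(r) = 2.89 − 3.14 = -0.25
r = [F-]/[HF] = 10^(-0.25) = 0.562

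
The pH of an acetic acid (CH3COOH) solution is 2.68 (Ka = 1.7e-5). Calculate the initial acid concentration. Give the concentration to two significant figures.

C₀ = 2.6 × 10^-1 M

[H+] = 10^(-2.68) = 2.09 × 10^-3 M = x
Ka = x²/(C₀ − x) ⇒ C₀ = x + x²/Ka
C₀ = 2.09 × 10^-3 + (2.09 × 10^-3)²/(1.7 × 10^-5) = 2.59 × 10^-1 M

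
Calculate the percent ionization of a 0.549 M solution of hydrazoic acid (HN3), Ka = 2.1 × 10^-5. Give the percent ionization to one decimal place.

HN3 ⇌ N3- + H+; let x = [H+] at equilibrium.
x ≈ √(Ka·C₀) = √(2.1 × 10^-5 × 0.549) = 3.40 × 10^-3 M
% ionization = x/C₀ × 100% = 3.40 × 10^-3/0.549 × 100% = 0.6%

0.6%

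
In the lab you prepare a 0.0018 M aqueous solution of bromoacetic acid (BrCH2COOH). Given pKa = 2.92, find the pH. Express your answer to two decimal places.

BrCH2COOH ⇌ BrCH2COO- + H+
Ka = 10^(−2.92) = 1.20 × 10^-3
Let x = [H+] at equilibrium. Ka = x²/(0.0018 − x).
Here C₀/Ka ≈ 1.5, so the small-x approximation fails. Use the quadratic:
x = [−0.0012 + √(0.0012² + 8.64e-06)]/2 = 9.87 × 10^-4 M
pH = −log[H+] = −log(9.87 × 10^-4) = 3.01

pH = 3.01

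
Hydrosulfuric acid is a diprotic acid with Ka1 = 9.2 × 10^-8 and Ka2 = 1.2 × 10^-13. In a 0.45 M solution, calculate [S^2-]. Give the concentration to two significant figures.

1.2 × 10^-13 M

First ionization gives [H+] ≈ [HS-] = 2.03 × 10^-4 M.
Second step: Ka2 = [H+][S^2-]/[HS-] ≈ [S^2-] (since [H+] ≈ [HS-]).
So [S^2-] ≈ Ka2.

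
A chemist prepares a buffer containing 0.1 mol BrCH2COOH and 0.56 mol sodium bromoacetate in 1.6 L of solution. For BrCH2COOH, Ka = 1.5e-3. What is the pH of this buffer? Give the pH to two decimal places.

pKa = −log(1.5 × 10^-3) = 2.824
Henderson–Hasselbalch: pH = pKa + log([BrCH2COO-]/[BrCH2COOH]) = 2.824 + log(0.56/0.1)
pH = 2.824 + (+0.748) = 3.57

pH = 3.57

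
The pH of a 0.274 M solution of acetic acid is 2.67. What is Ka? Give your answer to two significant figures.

[H+] = 10^(-2.67) = 2.14 × 10^-3 M
At equilibrium [HA] = 0.274 − 2.14 × 10^-3 = 2.72 × 10^-1 M
Ka = [H+][A-]/[HA] = (2.14 × 10^-3)² / 2.72 × 10^-1 = 1.7 × 10^-5

Ka = 1.7 × 10^-5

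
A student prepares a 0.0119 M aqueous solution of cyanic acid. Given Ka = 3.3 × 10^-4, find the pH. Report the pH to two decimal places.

HOCN ⇌ OCN- + H+
Ka = [H+]²/(0.0119 − [H+]) = 3.3 × 10^-4
Here C₀/Ka ≈ 36.1, so the small-[H+] approximation fails. Use the quadratic:
[H+] = [−0.00033 + √(0.00033² + 1.57e-05)]/2 = 1.82 × 10^-3 M
pH = −log[H+] = −log(1.82 × 10^-3) = 2.74

pH = 2.74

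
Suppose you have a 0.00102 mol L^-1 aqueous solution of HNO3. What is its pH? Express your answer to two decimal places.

HNO3 is a strong acid and dissociates completely, so [H+] = 0.00102 M.
pH = -log(0.00102) = 2.99

pH = 2.99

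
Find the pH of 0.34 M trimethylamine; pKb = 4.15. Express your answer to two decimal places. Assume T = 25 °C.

pH = 11.69

(CH3)3N + H2O ⇌ (CH3)3NH+ + OH-
Kb = 10^(−4.15) = 7.08 × 10^-5
From the ICE table, Kb = [OH-]²/(0.34 − [OH-]) = 7.08 × 10^-5.
Since Kb ≪ C₀, [OH-] ≈ √(Kb·C₀) = 4.91 × 10^-3 M.
pOH = 2.31, so pH = 14.00 − pOH = 11.69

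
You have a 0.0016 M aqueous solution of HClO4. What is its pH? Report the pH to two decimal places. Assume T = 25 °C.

pH = 2.80

HClO4 is a strong acid and dissociates completely, so [H+] = 0.0016 M.
pH = -log(0.0016) = 2.80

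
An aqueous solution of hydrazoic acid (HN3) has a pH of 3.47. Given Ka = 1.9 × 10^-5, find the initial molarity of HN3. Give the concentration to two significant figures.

C₀ = 6.4 × 10^-3 M

[H+] = 10^(-3.47) = 3.39 × 10^-4 M = x
Ka = x²/(C₀ − x) ⇒ C₀ = x + x²/Ka
C₀ = 3.39 × 10^-4 + (3.39 × 10^-4)²/(1.9 × 10^-5) = 6.39 × 10^-3 M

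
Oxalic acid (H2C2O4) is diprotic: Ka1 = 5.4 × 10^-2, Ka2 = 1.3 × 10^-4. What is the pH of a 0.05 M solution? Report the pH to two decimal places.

Ka1 ≫ Ka2, so treat the first dissociation as the only significant source of H+.
Ka1 = x²/(0.05 − x) = 5.4 × 10^-2
Solving the quadratic: x = (−Ka1 + √(Ka1² + 4·Ka1·C₀))/2 = 3.16 × 10^-2 M
pH = −log(3.16 × 10^-2) = 1.50

pH = 1.50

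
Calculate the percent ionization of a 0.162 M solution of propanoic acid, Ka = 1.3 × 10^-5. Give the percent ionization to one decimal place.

0.9%

CH3CH2COOH ⇌ CH3CH2COO- + H+; let x = [H+] at equilibrium.
x ≈ √(Ka·C₀) = √(1.3 × 10^-5 × 0.162) = 1.45 × 10^-3 M
Fraction ionized = 1.45 × 10^-3 / 0.162 = 0.0090 → 0.9%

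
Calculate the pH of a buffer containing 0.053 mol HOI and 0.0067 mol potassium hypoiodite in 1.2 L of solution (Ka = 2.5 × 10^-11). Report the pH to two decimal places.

pKa = −log(2.5 × 10^-11) = 10.602
Using pH = pKa + log([base]/[acid]) with [base]/[acid] = 0.0067/0.053:
pH = 10.602 + (-0.898) = 9.70

pH = 9.70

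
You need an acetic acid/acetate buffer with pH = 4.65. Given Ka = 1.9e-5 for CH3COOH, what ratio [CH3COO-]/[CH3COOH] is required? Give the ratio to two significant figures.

pKa = -log(1.9 × 10^-5) = 4.721
pH = pKa + log(r) ⇒ log(r) = 4.65 − 4.721 = -0.071
r = [CH3COO-]/[CH3COOH] = 10^(-0.071) = 0.849

ratio = 0.85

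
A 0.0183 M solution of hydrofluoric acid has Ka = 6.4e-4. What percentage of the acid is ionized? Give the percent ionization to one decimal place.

17.0%

HF ⇌ F- + H+; let x = [H+] at equilibrium.
Ka = x²/(C₀ − x); solving the quadratic gives x = 3.12 × 10^-3 M.
Fraction ionized = 3.12 × 10^-3 / 0.0183 = 0.1705 → 17.0%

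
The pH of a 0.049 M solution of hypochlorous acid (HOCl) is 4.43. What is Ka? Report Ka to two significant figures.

[H+] = 10^(-4.43) = 3.72 × 10^-5 M
At equilibrium [HA] = 0.049 − 3.72 × 10^-5 = 4.90 × 10^-2 M
Ka = [H+][A-]/[HA] = (3.72 × 10^-5)² / 4.90 × 10^-2 = 2.8 × 10^-8

Ka = 2.8 × 10^-8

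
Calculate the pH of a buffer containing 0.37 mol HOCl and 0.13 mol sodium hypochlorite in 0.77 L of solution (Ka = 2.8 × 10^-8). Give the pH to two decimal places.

pKa = −log(2.8 × 10^-8) = 7.553
Henderson–Hasselbalch: pH = pKa + log([OCl-]/[HOCl]) = 7.553 + log(0.13/0.37)
pH = 7.553 + (-0.454) = 7.10

pH = 7.10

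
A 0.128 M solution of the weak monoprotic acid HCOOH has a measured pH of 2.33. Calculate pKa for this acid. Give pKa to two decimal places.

pKa = 3.75

[H+] = 10^(-2.33) = 4.68 × 10^-3 M
At equilibrium [HA] = 0.128 − 4.68 × 10^-3 = 1.23 × 10^-1 M
Ka = [H+][A-]/[HA] = (4.68 × 10^-3)² / 1.23 × 10^-1 = 1.78 × 10^-4
pKa = -log(1.78 × 10^-4) = 3.75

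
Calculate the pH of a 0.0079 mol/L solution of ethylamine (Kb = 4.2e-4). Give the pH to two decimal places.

pH = 11.21

C2H5NH2 + H2O ⇌ C2H5NH3+ + OH-
From the ICE table, Kb = [OH-]²/(0.0079 − [OH-]) = 4.2 × 10^-4.
[OH-] is not negligible relative to C₀; solve [OH-]² + 0.00042·[OH-] − 3.32e-06 = 0.
[OH-] = [−0.00042 + √(0.00042² + 1.33e-05)]/2 = 1.62 × 10^-3 M
pOH = −log(1.62 × 10^-3) = 2.79; pH = 14.00 − 2.79 = 11.21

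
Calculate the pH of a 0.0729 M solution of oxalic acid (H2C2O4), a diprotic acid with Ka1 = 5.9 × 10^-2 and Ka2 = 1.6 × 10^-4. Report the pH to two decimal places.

pH = 1.37

Since Ka1 ≫ Ka2, the first ionization dominates [H+].
Ka1 = x²/(0.0729 − x) = 5.9 × 10^-2
Solving the quadratic: x = (−Ka1 + √(Ka1² + 4·Ka1·C₀))/2 = 4.24 × 10^-2 M
pH = −log(4.24 × 10^-2) = 1.37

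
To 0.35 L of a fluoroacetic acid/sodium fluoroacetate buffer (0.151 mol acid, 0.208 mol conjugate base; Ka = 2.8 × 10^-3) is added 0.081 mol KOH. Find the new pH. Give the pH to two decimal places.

pH = 3.17

OH- converts FCH2COOH to FCH2COO-: FCH2COOH → 0.07 mol, FCH2COO- → 0.289 mol.
pKa = −log(2.8 × 10^-3) = 2.553
Henderson–Hasselbalch with mole ratio 0.289/0.07: pH = 2.553 + (+0.616)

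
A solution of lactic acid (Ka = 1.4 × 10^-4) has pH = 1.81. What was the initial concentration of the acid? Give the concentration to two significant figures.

[H+] = 10^(-1.81) = 1.55 × 10^-2 M = x
Ka = x²/(C₀ − x) ⇒ C₀ = x + x²/Ka
C₀ = 1.55 × 10^-2 + (1.55 × 10^-2)²/(1.4 × 10^-4) = 1.73 M

C₀ = 1.7 M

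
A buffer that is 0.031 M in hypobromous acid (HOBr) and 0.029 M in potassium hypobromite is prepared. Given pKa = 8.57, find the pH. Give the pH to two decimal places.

pH = 8.54

pH = pKa + log([A⁻]/[HA]) = 8.57 + log(0.029/0.031)
pH = 8.57 + (-0.029) = 8.54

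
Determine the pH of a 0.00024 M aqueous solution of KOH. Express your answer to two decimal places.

pH = 10.38

KOH is a strong base; [OH-] = 0.00024 M.
pOH = -log(0.00024) = 3.62
pH = 14.00 - 3.62 = 10.38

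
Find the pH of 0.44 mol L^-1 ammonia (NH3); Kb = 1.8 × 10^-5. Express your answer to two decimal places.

pH = 11.45

NH3 + H2O ⇌ NH4+ + OH-
From the ICE table, Kb = x²/(0.44 − x) = 1.8 × 10^-5.
Since Kb ≪ C₀, x ≈ √(Kb·C₀) = 2.81 × 10^-3 M.
pOH = 2.55, so pH = 14.00 − pOH = 11.45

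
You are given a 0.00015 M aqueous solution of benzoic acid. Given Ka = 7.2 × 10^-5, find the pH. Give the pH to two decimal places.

C6H5COOH ⇌ C6H5COO- + H+
Ka = x²/(0.00015 − x) = 7.2 × 10^-5
x is not negligible relative to C₀; solve x² + 7.2e-05·x − 1.08e-08 = 0.
x = [−7.2e-05 + √(7.2e-05² + 4.32e-08)]/2 = 7.40 × 10^-5 M
pH = −log[H+] = −log(7.40 × 10^-5) = 4.13

pH = 4.13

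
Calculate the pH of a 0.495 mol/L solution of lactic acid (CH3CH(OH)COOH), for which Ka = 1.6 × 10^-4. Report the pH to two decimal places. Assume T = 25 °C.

CH3CH(OH)COOH ⇌ CH3CH(OH)COO- + H+
From the ICE table, Ka = [H+]²/(0.495 − [H+]) = 1.6 × 10^-4.
Neglecting [H+] in the denominator: [H+] = √(1.6 × 10^-4 × 0.495) = 8.90 × 10^-3 M
pH = −log[H+] = −log(8.90 × 10^-3) = 2.05

pH = 2.05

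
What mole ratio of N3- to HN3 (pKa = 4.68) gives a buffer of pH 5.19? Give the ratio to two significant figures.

pH = pKa + log(r) ⇒ log(r) = 5.19 − 4.68 = +0.51
r = [N3-]/[HN3] = 10^(+0.51) = 3.24

ratio = 3.2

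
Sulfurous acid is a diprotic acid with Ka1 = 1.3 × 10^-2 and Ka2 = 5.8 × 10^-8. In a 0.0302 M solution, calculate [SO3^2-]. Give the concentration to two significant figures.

5.8 × 10^-8 M

First ionization gives [H+] ≈ [HSO3-] = 1.44 × 10^-2 M.
Second step: Ka2 = [H+][SO3^2-]/[HSO3-] ≈ [SO3^2-] (since [H+] ≈ [HSO3-]).
So [SO3^2-] ≈ Ka2.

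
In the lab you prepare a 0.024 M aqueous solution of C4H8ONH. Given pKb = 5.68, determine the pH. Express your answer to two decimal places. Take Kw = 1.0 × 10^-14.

pH = 10.35

C4H8ONH + H2O ⇌ C4H8ONH2+ + OH-
Kb = 10^(−5.68) = 2.09 × 10^-6
From the ICE table, Kb = x²/(0.024 − x) = 2.09 × 10^-6.
Neglecting x in the denominator: x = √(2.09 × 10^-6 × 0.024) = 2.24 × 10^-4 M
pOH = 3.65, so pH = 14.00 − pOH = 10.35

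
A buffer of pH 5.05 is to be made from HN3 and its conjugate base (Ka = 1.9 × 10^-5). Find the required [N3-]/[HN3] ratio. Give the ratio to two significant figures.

pKa = -log(1.9 × 10^-5) = 4.721
pH = pKa + log(r) ⇒ log(r) = 5.05 − 4.721 = +0.329
r = [N3-]/[HN3] = 10^(+0.329) = 2.13

ratio = 2.1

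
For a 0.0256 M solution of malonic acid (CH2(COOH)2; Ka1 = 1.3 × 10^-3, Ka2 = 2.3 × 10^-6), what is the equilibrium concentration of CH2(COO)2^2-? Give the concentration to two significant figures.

2.3 × 10^-6 M

First ionization gives [H+] ≈ [CH2(COOH)COO-] = 5.16 × 10^-3 M.
Second step: Ka2 = [H+][CH2(COO)2^2-]/[CH2(COOH)COO-] ≈ [CH2(COO)2^2-] (since [H+] ≈ [CH2(COOH)COO-]).
So [CH2(COO)2^2-] ≈ Ka2.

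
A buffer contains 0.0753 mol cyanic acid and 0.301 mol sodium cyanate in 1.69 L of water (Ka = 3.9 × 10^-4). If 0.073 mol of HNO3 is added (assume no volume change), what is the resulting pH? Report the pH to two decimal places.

Added H+ converts OCN- to HOCN: HOCN → 0.148 mol, OCN- → 0.228 mol.
pKa = −log(3.9 × 10^-4) = 3.409
pH = pKa + log(n_OCN-/n_HOCN) = 3.409 + log(0.228/0.148) = 3.409 + (+0.188)

pH = 3.60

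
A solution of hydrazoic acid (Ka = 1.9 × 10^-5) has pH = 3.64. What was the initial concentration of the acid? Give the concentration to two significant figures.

C₀ = 3.0 × 10^-3 M

[H+] = 10^(-3.64) = 2.29 × 10^-4 M = x
Ka = x²/(C₀ − x) ⇒ C₀ = x + x²/Ka
C₀ = 2.29 × 10^-4 + (2.29 × 10^-4)²/(1.9 × 10^-5) = 2.99 × 10^-3 M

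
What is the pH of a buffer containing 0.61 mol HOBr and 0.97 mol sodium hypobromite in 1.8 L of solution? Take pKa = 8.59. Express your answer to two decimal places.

pH = pKa + log([A⁻]/[HA]) = 8.59 + log(0.97/0.61)
pH = 8.59 + (+0.201) = 8.79

pH = 8.79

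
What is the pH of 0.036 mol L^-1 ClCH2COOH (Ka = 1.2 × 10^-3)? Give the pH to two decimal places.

pH = 2.22

ClCH2COOH ⇌ ClCH2COO- + H+
Let x = [H+] at equilibrium. Ka = x²/(0.036 − x).
x is not negligible relative to C₀; solve x² + 0.0012·x − 4.32e-05 = 0.
x = [−0.0012 + √(0.0012² + 0.000173)]/2 = 6.00 × 10^-3 M
pH = −log(6.00 × 10^-3) = 2.22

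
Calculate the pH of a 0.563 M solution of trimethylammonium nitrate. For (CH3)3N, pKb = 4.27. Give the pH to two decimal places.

pH = 4.99

(CH3)3NH+ is the conjugate acid of the weak base (CH3)3N.
Kb = 10^(−4.27) = 5.37 × 10^-5
Ka = Kw/Kb = 1.0×10^-14 / 5.37 × 10^-5 = 1.86 × 10^-10
From the ICE table, Ka = x²/(0.563 − x) = 1.86 × 10^-10.
Assume x ≪ 0.563: x ≈ √(1.86 × 10^-10 × 0.563) = 1.02 × 10^-5 M
pH = −log(1.02 × 10^-5) = 4.99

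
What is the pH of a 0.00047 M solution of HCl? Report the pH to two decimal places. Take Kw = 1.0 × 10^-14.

HCl is a strong acid and dissociates completely, so [H+] = 0.00047 M.
pH = -log(0.00047) = 3.33

pH = 3.33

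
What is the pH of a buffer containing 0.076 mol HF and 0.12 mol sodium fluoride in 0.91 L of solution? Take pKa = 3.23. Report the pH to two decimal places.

pH = 3.43

Henderson–Hasselbalch: pH = pKa + log([F-]/[HF]) = 3.23 + log(0.12/0.076)
pH = 3.23 + (+0.198) = 3.43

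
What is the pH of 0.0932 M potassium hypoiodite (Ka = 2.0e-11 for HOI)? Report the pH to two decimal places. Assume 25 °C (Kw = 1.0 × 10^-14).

pH = 11.82

OI- is the conjugate base of the weak acid HOI.
Kb = Kw/Ka = 1.0×10^-14 / 2.0 × 10^-11 = 5.00 × 10^-4
From the ICE table, Kb = x²/(0.0932 − x) = 5.00 × 10^-4.
The 5% rule fails; solving x² + Kb·x − Kb·C₀ = 0 exactly:
x = [−0.0005 + √(0.0005² + 0.000186)]/2 = 6.58 × 10^-3 M
pOH = 2.18, so pH = 14.00 − pOH = 11.82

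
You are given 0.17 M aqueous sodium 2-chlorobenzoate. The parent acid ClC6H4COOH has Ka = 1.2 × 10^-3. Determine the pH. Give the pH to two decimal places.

pH = 8.08

ClC6H4COO- is the conjugate base of the weak acid ClC6H4COOH.
Kb = Kw/Ka = 1.0×10^-14 / 1.2 × 10^-3 = 8.33 × 10^-12
Kb = [OH-]²/(0.17 − [OH-]) = 8.33 × 10^-12
Since Kb ≪ C₀, [OH-] ≈ √(Kb·C₀) = 1.19 × 10^-6 M.
Check: 0.0007% ionized — well under 5%, approximation valid.
pOH = −log(1.19 × 10^-6) = 5.92; pH = 14.00 − 5.92 = 8.08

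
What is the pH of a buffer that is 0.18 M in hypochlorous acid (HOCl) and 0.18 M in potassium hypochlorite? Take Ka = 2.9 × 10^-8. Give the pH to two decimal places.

pKa = −log(2.9 × 10^-8) = 7.538
Using pH = pKa + log([base]/[acid]) with [base]/[acid] = 0.18/0.18:
pH = 7.538 + (+0.000) = 7.54

pH = 7.54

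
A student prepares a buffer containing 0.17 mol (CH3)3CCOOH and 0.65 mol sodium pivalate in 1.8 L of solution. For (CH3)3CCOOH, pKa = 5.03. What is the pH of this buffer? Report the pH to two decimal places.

pH = 5.61

pH = pKa + log([A⁻]/[HA]) = 5.03 + log(0.65/0.17)
pH = 5.03 + (+0.582) = 5.61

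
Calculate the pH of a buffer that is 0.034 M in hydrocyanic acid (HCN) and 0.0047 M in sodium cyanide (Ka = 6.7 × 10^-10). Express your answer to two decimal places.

pKa = −log(6.7 × 10^-10) = 9.174
Henderson–Hasselbalch: pH = pKa + log([CN-]/[HCN]) = 9.174 + log(0.0047/0.034)
pH = 9.174 + (-0.859) = 8.31

pH = 8.31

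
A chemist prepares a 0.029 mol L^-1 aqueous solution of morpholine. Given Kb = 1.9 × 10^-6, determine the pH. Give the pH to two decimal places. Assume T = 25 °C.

C4H8ONH + H2O ⇌ C4H8ONH2+ + OH-
From the ICE table, Kb = x²/(0.029 − x) = 1.9 × 10^-6.
Neglecting x in the denominator: x = √(1.9 × 10^-6 × 0.029) = 2.35 × 10^-4 M
(x/C₀ = 0.81% < 5%, so the approximation holds.)
pOH = 3.63, so pH = 14.00 − pOH = 10.37

pH = 10.37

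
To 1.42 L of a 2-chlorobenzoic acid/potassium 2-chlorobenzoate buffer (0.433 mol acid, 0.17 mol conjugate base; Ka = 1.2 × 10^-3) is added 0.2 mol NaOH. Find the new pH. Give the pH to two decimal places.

pH = 3.12

After neutralization: n(ClC6H4COOH) = 0.233 mol, n(ClC6H4COO-) = 0.37 mol.
pKa = −log(1.2 × 10^-3) = 2.921
pH = pKa + log([A⁻]/[HA]) = 2.921 + log(0.37/0.233) = 2.921 +0.201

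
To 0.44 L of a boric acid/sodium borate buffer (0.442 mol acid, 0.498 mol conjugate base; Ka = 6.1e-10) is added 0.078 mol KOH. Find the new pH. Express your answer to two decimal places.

pH = 9.41

After neutralization: n(B(OH)3) = 0.364 mol, n(B(OH)4-) = 0.576 mol.
pKa = −log(6.1 × 10^-10) = 9.215
pH = pKa + log([A⁻]/[HA]) = 9.215 + log(0.576/0.364) = 9.215 +0.199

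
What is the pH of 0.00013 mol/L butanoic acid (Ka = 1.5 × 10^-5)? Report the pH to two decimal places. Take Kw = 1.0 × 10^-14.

CH3(CH2)2COOH ⇌ CH3(CH2)2COO- + H+
Ka = x²/(0.00013 − x) = 1.5 × 10^-5
Here C₀/Ka ≈ 8.67, so the small-x approximation fails. Use the quadratic:
x = (−Ka + √(Ka² + 4·Ka·C₀))/2 = 3.73 × 10^-5 M
pH = −log[H+] = −log(3.73 × 10^-5) = 4.43

pH = 4.43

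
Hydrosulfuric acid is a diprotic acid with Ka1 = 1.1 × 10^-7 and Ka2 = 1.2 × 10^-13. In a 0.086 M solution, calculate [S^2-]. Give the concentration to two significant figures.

1.2 × 10^-13 M

First ionization gives [H+] ≈ [HS-] = 9.73 × 10^-5 M.
Second step: Ka2 = [H+][S^2-]/[HS-] ≈ [S^2-] (since [H+] ≈ [HS-]).
So [S^2-] ≈ Ka2.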